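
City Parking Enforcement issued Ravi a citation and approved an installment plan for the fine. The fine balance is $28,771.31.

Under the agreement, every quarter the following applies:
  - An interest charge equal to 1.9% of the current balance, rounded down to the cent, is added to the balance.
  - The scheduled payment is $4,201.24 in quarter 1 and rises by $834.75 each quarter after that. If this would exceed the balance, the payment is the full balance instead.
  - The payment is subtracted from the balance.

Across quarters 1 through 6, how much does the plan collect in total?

Quarter 1: $28,771.31 +$546.65 interest = $29,317.96; pay $4,201.24 → $25,116.72
Quarter 2: $25,116.72 +$477.21 interest = $25,593.93; pay $5,035.99 → $20,557.94
Quarter 3: $20,557.94 +$390.60 interest = $20,948.54; pay $5,870.74 → $15,077.80
Quarter 4: $15,077.80 +$286.47 interest = $15,364.27; pay $6,705.49 → $8,658.78
Quarter 5: $8,658.78 +$164.51 interest = $8,823.29; pay $7,540.24 → $1,283.05
Quarter 6: $1,283.05 +$24.37 interest = $1,307.42; pay $1,307.42 → $0.00
Total paid: $30,661.12

$30,661.12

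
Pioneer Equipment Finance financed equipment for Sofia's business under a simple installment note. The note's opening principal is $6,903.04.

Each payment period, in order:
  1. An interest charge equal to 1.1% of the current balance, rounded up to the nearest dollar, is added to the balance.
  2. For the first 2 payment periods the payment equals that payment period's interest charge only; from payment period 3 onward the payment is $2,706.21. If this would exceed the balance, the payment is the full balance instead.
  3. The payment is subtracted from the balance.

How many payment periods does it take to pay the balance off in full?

Payment period 1: opening $6,903.04; interest $76.00 → $6,979.04; payment $76.00; balance $6,903.04
Payment period 2: opening $6,903.04; interest $76.00 → $6,979.04; payment $76.00; balance $6,903.04
Payment period 3: opening $6,903.04; interest $76.00 → $6,979.04; payment $2,706.21; balance $4,272.83
Payment period 4: opening $4,272.83; interest $48.00 → $4,320.83; payment $2,706.21; balance $1,614.62
Payment period 5: opening $1,614.62; interest $18.00 → $1,632.62; payment $1,632.62; balance $0.00
Balance reaches $0.00 in payment period 5.

5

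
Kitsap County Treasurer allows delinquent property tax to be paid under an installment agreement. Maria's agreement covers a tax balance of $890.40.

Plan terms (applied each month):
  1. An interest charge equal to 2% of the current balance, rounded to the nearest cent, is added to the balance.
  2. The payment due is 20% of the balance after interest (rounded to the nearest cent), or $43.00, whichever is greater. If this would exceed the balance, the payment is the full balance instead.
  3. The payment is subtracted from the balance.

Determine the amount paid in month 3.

Month 1: opening $890.40; interest $17.81 → $908.21; payment $181.64; balance $726.57
Month 2: opening $726.57; interest $14.53 → $741.10; payment $148.22; balance $592.88
Month 3: opening $592.88; interest $11.86 → $604.74; payment $120.95; balance $483.79

$120.95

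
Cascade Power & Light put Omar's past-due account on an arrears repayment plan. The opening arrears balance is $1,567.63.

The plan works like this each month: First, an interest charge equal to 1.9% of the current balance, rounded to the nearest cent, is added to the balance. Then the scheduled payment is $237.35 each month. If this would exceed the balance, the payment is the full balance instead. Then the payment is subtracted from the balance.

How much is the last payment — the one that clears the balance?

$29.72

# | Opening | Interest | Payment | End bal
1 | $1,567.63 | $29.78 | $237.35 | $1,360.06
2 | $1,360.06 | $25.84 | $237.35 | $1,148.55
3 | $1,148.55 | $21.82 | $237.35 | $933.02
4 | $933.02 | $17.73 | $237.35 | $713.40
5 | $713.40 | $13.55 | $237.35 | $489.60
6 | $489.60 | $9.30 | $237.35 | $261.55
7 | $261.55 | $4.97 | $237.35 | $29.17
8 | $29.17 | $0.55 | $29.72 | $0.00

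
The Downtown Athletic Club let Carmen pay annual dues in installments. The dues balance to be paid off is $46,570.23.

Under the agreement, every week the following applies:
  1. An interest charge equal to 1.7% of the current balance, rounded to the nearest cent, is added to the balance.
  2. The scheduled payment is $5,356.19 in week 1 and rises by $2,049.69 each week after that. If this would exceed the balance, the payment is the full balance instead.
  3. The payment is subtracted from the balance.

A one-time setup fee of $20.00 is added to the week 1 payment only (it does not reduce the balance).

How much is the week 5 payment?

$13,554.95

Week 1: opening $46,570.23; interest $791.69 → $47,361.92; payment $5,356.19 (+ $20.00 fee); balance $42,005.73
Week 2: opening $42,005.73; interest $714.10 → $42,719.83; payment $7,405.88; balance $35,313.95
Week 3: opening $35,313.95; interest $600.34 → $35,914.29; payment $9,455.57; balance $26,458.72
Week 4: opening $26,458.72; interest $449.80 → $26,908.52; payment $11,505.26; balance $15,403.26
Week 5: opening $15,403.26; interest $261.86 → $15,665.12; payment $13,554.95; balance $2,110.17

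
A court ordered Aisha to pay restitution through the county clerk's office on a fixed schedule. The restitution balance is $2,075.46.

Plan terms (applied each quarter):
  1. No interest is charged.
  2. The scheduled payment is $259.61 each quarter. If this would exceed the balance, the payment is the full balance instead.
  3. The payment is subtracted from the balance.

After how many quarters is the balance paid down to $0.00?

8

# | Opening | Payment | End bal
1 | $2,075.46 | $259.61 | $1,815.85
2 | $1,815.85 | $259.61 | $1,556.24
3 | $1,556.24 | $259.61 | $1,296.63
4 | $1,296.63 | $259.61 | $1,037.02
5 | $1,037.02 | $259.61 | $777.41
6 | $777.41 | $259.61 | $517.80
7 | $517.80 | $259.61 | $258.19
8 | $258.19 | $258.19 | $0.00
Balance reaches $0.00 in quarter 8.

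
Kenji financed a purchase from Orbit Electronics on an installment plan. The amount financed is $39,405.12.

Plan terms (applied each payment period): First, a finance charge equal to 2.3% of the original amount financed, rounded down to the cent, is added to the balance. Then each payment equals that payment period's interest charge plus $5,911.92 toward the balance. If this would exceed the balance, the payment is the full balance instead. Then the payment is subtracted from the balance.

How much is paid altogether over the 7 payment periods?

$45,749.29

Payment period 1: $39,405.12 +$906.31 interest = $40,311.43; pay $6,818.23 → $33,493.20
Payment period 2: $33,493.20 +$906.31 interest = $34,399.51; pay $6,818.23 → $27,581.28
Payment period 3: $27,581.28 +$906.31 interest = $28,487.59; pay $6,818.23 → $21,669.36
Payment period 4: $21,669.36 +$906.31 interest = $22,575.67; pay $6,818.23 → $15,757.44
Payment period 5: $15,757.44 +$906.31 interest = $16,663.75; pay $6,818.23 → $9,845.52
Payment period 6: $9,845.52 +$906.31 interest = $10,751.83; pay $6,818.23 → $3,933.60
Payment period 7: $3,933.60 +$906.31 interest = $4,839.91; pay $4,839.91 → $0.00
Total paid: $45,749.29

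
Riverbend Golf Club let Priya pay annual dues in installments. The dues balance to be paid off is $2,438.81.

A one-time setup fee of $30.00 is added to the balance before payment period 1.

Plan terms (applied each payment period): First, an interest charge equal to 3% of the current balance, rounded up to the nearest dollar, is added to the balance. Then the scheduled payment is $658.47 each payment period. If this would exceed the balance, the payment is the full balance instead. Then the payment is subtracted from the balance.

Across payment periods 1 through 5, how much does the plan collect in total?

# | Opening | Interest | Payment | End bal
1 | $2,468.81 | $75.00 | $658.47 | $1,885.34
2 | $1,885.34 | $57.00 | $658.47 | $1,283.87
3 | $1,283.87 | $39.00 | $658.47 | $664.40
4 | $664.40 | $20.00 | $658.47 | $25.93
5 | $25.93 | $1.00 | $26.93 | $0.00
Total paid: $2,660.81

$2,660.81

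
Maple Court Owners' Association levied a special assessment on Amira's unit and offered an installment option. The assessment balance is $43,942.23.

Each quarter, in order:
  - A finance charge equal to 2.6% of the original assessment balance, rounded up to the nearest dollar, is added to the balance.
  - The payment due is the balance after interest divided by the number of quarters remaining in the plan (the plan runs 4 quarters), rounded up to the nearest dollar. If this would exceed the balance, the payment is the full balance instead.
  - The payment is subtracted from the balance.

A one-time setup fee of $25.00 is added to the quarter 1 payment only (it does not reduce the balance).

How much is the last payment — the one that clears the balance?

Quarter 1: opening $43,942.23; interest $1,143.00 → $45,085.23; payment $11,272.00 (+ $25.00 fee); balance $33,813.23
Quarter 2: opening $33,813.23; interest $1,143.00 → $34,956.23; payment $11,653.00; balance $23,303.23
Quarter 3: opening $23,303.23; interest $1,143.00 → $24,446.23; payment $12,224.00; balance $12,222.23
Quarter 4: opening $12,222.23; interest $1,143.00 → $13,365.23; payment $13,365.23; balance $0.00

$13,365.23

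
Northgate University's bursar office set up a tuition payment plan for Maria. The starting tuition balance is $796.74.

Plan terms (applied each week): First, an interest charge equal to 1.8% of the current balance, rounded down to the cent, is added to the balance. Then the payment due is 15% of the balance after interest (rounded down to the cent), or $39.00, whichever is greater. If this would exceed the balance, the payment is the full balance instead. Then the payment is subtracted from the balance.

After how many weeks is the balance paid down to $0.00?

Week 1: opening $796.74; interest $14.34 → $811.08; payment $121.66; balance $689.42
Week 2: opening $689.42; interest $12.40 → $701.82; payment $105.27; balance $596.55
Week 3: opening $596.55; interest $10.73 → $607.28; payment $91.09; balance $516.19
Week 4: opening $516.19; interest $9.29 → $525.48; payment $78.82; balance $446.66
Week 5: opening $446.66; interest $8.03 → $454.69; payment $68.20; balance $386.49
Week 6: opening $386.49; interest $6.95 → $393.44; payment $59.01; balance $334.43
Week 7: opening $334.43; interest $6.01 → $340.44; payment $51.06; balance $289.38
Week 8: opening $289.38; interest $5.20 → $294.58; payment $44.18; balance $250.40
Week 9: opening $250.40; interest $4.50 → $254.90; payment $39.00; balance $215.90
Week 10: opening $215.90; interest $3.88 → $219.78; payment $39.00; balance $180.78
Week 11: opening $180.78; interest $3.25 → $184.03; payment $39.00; balance $145.03
Week 12: opening $145.03; interest $2.61 → $147.64; payment $39.00; balance $108.64
Week 13: opening $108.64; interest $1.95 → $110.59; payment $39.00; balance $71.59
Week 14: opening $71.59; interest $1.28 → $72.87; payment $39.00; balance $33.87
Week 15: opening $33.87; interest $0.60 → $34.47; payment $34.47; balance $0.00
Balance reaches $0.00 in week 15.

15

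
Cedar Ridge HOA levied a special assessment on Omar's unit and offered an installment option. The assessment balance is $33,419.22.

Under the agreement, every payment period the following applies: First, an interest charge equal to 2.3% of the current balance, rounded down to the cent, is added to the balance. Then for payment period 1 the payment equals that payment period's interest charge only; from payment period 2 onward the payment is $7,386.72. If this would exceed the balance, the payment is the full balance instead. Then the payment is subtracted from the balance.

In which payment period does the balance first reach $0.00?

6

Payment period 1: $33,419.22 +$768.64 interest = $34,187.86; pay $768.64 → $33,419.22
Payment period 2: $33,419.22 +$768.64 interest = $34,187.86; pay $7,386.72 → $26,801.14
Payment period 3: $26,801.14 +$616.42 interest = $27,417.56; pay $7,386.72 → $20,030.84
Payment period 4: $20,030.84 +$460.70 interest = $20,491.54; pay $7,386.72 → $13,104.82
Payment period 5: $13,104.82 +$301.41 interest = $13,406.23; pay $7,386.72 → $6,019.51
Payment period 6: $6,019.51 +$138.44 interest = $6,157.95; pay $6,157.95 → $0.00
Balance reaches $0.00 in payment period 6.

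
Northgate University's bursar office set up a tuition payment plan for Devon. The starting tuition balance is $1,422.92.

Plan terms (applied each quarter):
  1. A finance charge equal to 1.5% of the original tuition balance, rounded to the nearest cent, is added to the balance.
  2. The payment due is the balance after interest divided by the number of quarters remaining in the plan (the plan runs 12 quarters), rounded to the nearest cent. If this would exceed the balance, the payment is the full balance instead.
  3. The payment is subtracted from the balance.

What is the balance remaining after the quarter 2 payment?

Quarter 1: $1,422.92 +$21.34 interest = $1,444.26; pay $120.36 → $1,323.90
Quarter 2: $1,323.90 +$21.34 interest = $1,345.24; pay $122.29 → $1,222.95

$1,222.95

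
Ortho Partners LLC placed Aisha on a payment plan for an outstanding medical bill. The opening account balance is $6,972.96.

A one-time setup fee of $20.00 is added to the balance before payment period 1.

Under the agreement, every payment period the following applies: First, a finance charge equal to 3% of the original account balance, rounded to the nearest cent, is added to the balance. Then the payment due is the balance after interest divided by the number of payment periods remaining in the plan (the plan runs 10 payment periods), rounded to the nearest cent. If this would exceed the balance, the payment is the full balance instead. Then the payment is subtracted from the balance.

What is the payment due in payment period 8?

Payment period 1: opening $6,992.96; interest $209.19 → $7,202.15; payment $720.22; balance $6,481.93
Payment period 2: opening $6,481.93; interest $209.19 → $6,691.12; payment $743.46; balance $5,947.66
Payment period 3: opening $5,947.66; interest $209.19 → $6,156.85; payment $769.61; balance $5,387.24
Payment period 4: opening $5,387.24; interest $209.19 → $5,596.43; payment $799.49; balance $4,796.94
Payment period 5: opening $4,796.94; interest $209.19 → $5,006.13; payment $834.36; balance $4,171.77
Payment period 6: opening $4,171.77; interest $209.19 → $4,380.96; payment $876.19; balance $3,504.77
Payment period 7: opening $3,504.77; interest $209.19 → $3,713.96; payment $928.49; balance $2,785.47
Payment period 8: opening $2,785.47; interest $209.19 → $2,994.66; payment $998.22; balance $1,996.44

$998.22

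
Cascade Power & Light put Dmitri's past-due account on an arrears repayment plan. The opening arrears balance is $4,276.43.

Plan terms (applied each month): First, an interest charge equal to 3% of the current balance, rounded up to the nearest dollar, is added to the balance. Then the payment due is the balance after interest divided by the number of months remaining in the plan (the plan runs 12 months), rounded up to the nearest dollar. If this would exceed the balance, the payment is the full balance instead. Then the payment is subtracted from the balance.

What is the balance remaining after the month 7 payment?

$2,190.43

Month 1: $4,276.43 +$129.00 interest = $4,405.43; pay $368.00 → $4,037.43
Month 2: $4,037.43 +$122.00 interest = $4,159.43; pay $379.00 → $3,780.43
Month 3: $3,780.43 +$114.00 interest = $3,894.43; pay $390.00 → $3,504.43
Month 4: $3,504.43 +$106.00 interest = $3,610.43; pay $402.00 → $3,208.43
Month 5: $3,208.43 +$97.00 interest = $3,305.43; pay $414.00 → $2,891.43
Month 6: $2,891.43 +$87.00 interest = $2,978.43; pay $426.00 → $2,552.43
Month 7: $2,552.43 +$77.00 interest = $2,629.43; pay $439.00 → $2,190.43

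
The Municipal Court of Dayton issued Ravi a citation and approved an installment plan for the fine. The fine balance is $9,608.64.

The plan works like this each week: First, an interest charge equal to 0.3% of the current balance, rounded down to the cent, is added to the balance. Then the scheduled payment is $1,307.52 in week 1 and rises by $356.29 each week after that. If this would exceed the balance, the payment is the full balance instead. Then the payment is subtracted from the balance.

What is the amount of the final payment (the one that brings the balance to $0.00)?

$2,335.74

# | Opening | Interest | Payment | End bal
1 | $9,608.64 | $28.82 | $1,307.52 | $8,329.94
2 | $8,329.94 | $24.98 | $1,663.81 | $6,691.11
3 | $6,691.11 | $20.07 | $2,020.10 | $4,691.08
4 | $4,691.08 | $14.07 | $2,376.39 | $2,328.76
5 | $2,328.76 | $6.98 | $2,335.74 | $0.00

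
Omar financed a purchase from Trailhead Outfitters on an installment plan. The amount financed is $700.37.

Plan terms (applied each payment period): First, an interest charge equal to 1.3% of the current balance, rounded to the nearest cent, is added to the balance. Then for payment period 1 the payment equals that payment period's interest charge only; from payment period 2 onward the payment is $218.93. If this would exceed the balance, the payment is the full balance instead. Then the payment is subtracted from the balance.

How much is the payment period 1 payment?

$9.10

Payment period 1: $700.37 +$9.10 interest = $709.47; pay $9.10 → $700.37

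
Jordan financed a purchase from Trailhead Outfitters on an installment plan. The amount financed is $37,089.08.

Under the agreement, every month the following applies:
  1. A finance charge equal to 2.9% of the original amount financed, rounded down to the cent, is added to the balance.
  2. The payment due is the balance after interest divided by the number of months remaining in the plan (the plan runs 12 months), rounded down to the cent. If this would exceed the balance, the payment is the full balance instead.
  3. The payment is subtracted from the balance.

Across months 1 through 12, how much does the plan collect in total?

Month 1: $37,089.08 +$1,075.58 interest = $38,164.66; pay $3,180.38 → $34,984.28
Month 2: $34,984.28 +$1,075.58 interest = $36,059.86; pay $3,278.16 → $32,781.70
Month 3: $32,781.70 +$1,075.58 interest = $33,857.28; pay $3,385.72 → $30,471.56
Month 4: $30,471.56 +$1,075.58 interest = $31,547.14; pay $3,505.23 → $28,041.91
Month 5: $28,041.91 +$1,075.58 interest = $29,117.49; pay $3,639.68 → $25,477.81
Month 6: $25,477.81 +$1,075.58 interest = $26,553.39; pay $3,793.34 → $22,760.05
Month 7: $22,760.05 +$1,075.58 interest = $23,835.63; pay $3,972.60 → $19,863.03
Month 8: $19,863.03 +$1,075.58 interest = $20,938.61; pay $4,187.72 → $16,750.89
Month 9: $16,750.89 +$1,075.58 interest = $17,826.47; pay $4,456.61 → $13,369.86
Month 10: $13,369.86 +$1,075.58 interest = $14,445.44; pay $4,815.14 → $9,630.30
Month 11: $9,630.30 +$1,075.58 interest = $10,705.88; pay $5,352.94 → $5,352.94
Month 12: $5,352.94 +$1,075.58 interest = $6,428.52; pay $6,428.52 → $0.00
Total paid: $49,996.04

$49,996.04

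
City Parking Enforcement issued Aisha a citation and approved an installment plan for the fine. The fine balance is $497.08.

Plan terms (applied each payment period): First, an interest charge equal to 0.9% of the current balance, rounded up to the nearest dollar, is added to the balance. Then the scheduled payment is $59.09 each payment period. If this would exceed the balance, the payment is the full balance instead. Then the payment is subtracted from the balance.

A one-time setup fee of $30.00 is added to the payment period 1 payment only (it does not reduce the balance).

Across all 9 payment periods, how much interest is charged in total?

# | Opening | Interest | Payment | Fee | End bal
1 | $497.08 | $5.00 | $59.09 | $30.00 | $442.99
2 | $442.99 | $4.00 | $59.09 | — | $387.90
3 | $387.90 | $4.00 | $59.09 | — | $332.81
4 | $332.81 | $3.00 | $59.09 | — | $276.72
5 | $276.72 | $3.00 | $59.09 | — | $220.63
6 | $220.63 | $2.00 | $59.09 | — | $163.54
7 | $163.54 | $2.00 | $59.09 | — | $106.45
8 | $106.45 | $1.00 | $59.09 | — | $48.36
9 | $48.36 | $1.00 | $49.36 | — | $0.00
Total interest: $5.00 + $4.00 + $4.00 + $3.00 + $3.00 + $2.00 + $2.00 + $1.00 + $1.00 = $25.00

$25.00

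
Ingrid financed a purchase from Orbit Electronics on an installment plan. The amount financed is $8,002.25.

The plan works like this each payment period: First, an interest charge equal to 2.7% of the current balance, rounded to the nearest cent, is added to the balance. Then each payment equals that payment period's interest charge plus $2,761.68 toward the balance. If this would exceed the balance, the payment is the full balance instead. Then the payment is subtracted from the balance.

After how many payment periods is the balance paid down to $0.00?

# | Opening | Interest | Payment | End bal
1 | $8,002.25 | $216.06 | $2,977.74 | $5,240.57
2 | $5,240.57 | $141.50 | $2,903.18 | $2,478.89
3 | $2,478.89 | $66.93 | $2,545.82 | $0.00
Balance reaches $0.00 in payment period 3.

3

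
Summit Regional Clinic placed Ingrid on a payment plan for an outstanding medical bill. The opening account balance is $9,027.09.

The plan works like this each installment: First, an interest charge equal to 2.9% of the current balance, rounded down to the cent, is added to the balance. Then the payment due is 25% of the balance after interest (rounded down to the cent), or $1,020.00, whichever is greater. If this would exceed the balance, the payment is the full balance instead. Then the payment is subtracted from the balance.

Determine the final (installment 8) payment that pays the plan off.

Installment 1: opening $9,027.09; interest $261.78 → $9,288.87; payment $2,322.21; balance $6,966.66
Installment 2: opening $6,966.66; interest $202.03 → $7,168.69; payment $1,792.17; balance $5,376.52
Installment 3: opening $5,376.52; interest $155.91 → $5,532.43; payment $1,383.10; balance $4,149.33
Installment 4: opening $4,149.33; interest $120.33 → $4,269.66; payment $1,067.41; balance $3,202.25
Installment 5: opening $3,202.25; interest $92.86 → $3,295.11; payment $1,020.00; balance $2,275.11
Installment 6: opening $2,275.11; interest $65.97 → $2,341.08; payment $1,020.00; balance $1,321.08
Installment 7: opening $1,321.08; interest $38.31 → $1,359.39; payment $1,020.00; balance $339.39
Installment 8: opening $339.39; interest $9.84 → $349.23; payment $349.23; balance $0.00

$349.23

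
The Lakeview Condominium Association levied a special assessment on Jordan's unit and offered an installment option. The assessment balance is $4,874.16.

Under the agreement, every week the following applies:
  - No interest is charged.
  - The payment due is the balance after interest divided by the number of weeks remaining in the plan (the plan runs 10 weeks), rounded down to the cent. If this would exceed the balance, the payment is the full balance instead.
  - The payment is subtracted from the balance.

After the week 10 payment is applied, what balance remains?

$0.00

Week 1: $4,874.16 − $487.41 → $4,386.75
Week 2: $4,386.75 − $487.41 → $3,899.34
Week 3: $3,899.34 − $487.41 → $3,411.93
Week 4: $3,411.93 − $487.41 → $2,924.52
Week 5: $2,924.52 − $487.42 → $2,437.10
Week 6: $2,437.10 − $487.42 → $1,949.68
Week 7: $1,949.68 − $487.42 → $1,462.26
Week 8: $1,462.26 − $487.42 → $974.84
Week 9: $974.84 − $487.42 → $487.42
Week 10: $487.42 − $487.42 → $0.00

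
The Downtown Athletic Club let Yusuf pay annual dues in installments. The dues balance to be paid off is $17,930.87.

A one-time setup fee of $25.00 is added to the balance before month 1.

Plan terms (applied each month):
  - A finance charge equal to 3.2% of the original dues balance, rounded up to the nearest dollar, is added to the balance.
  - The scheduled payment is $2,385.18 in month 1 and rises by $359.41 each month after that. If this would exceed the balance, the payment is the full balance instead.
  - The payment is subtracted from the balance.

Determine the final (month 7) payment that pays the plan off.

Month 1: $17,955.87 +$574.00 interest = $18,529.87; pay $2,385.18 → $16,144.69
Month 2: $16,144.69 +$574.00 interest = $16,718.69; pay $2,744.59 → $13,974.10
Month 3: $13,974.10 +$574.00 interest = $14,548.10; pay $3,104.00 → $11,444.10
Month 4: $11,444.10 +$574.00 interest = $12,018.10; pay $3,463.41 → $8,554.69
Month 5: $8,554.69 +$574.00 interest = $9,128.69; pay $3,822.82 → $5,305.87
Month 6: $5,305.87 +$574.00 interest = $5,879.87; pay $4,182.23 → $1,697.64
Month 7: $1,697.64 +$574.00 interest = $2,271.64; pay $2,271.64 → $0.00

$2,271.64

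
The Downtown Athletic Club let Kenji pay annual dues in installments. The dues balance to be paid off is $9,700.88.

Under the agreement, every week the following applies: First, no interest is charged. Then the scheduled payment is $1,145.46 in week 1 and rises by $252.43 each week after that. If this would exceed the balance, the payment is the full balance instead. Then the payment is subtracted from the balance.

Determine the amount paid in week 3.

$1,650.32

Week 1: opening $9,700.88; payment $1,145.46; balance $8,555.42
Week 2: opening $8,555.42; payment $1,397.89; balance $7,157.53
Week 3: opening $7,157.53; payment $1,650.32; balance $5,507.21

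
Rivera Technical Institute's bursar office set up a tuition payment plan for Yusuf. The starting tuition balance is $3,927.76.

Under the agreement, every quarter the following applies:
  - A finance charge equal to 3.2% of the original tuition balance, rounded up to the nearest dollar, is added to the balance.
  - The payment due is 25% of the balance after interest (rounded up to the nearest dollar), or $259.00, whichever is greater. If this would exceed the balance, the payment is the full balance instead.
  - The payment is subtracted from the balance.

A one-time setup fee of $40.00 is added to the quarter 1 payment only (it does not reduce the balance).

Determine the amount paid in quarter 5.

$407.00

Quarter 1: opening $3,927.76; interest $126.00 → $4,053.76; payment $1,014.00 (+ $40.00 fee); balance $3,039.76
Quarter 2: opening $3,039.76; interest $126.00 → $3,165.76; payment $792.00; balance $2,373.76
Quarter 3: opening $2,373.76; interest $126.00 → $2,499.76; payment $625.00; balance $1,874.76
Quarter 4: opening $1,874.76; interest $126.00 → $2,000.76; payment $501.00; balance $1,499.76
Quarter 5: opening $1,499.76; interest $126.00 → $1,625.76; payment $407.00; balance $1,218.76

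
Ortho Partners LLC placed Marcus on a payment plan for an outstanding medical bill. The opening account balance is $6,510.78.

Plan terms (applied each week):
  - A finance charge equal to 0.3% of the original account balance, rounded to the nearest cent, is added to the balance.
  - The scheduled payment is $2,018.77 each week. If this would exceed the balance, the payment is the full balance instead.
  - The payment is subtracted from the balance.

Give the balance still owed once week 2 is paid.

# | Opening | Interest | Payment | End bal
1 | $6,510.78 | $19.53 | $2,018.77 | $4,511.54
2 | $4,511.54 | $19.53 | $2,018.77 | $2,512.30

$2,512.30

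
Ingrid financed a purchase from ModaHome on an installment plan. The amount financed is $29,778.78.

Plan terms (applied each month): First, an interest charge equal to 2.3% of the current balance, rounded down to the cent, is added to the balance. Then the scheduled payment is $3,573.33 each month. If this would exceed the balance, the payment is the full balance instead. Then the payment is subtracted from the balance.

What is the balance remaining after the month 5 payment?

# | Opening | Interest | Payment | End bal
1 | $29,778.78 | $684.91 | $3,573.33 | $26,890.36
2 | $26,890.36 | $618.47 | $3,573.33 | $23,935.50
3 | $23,935.50 | $550.51 | $3,573.33 | $20,912.68
4 | $20,912.68 | $480.99 | $3,573.33 | $17,820.34
5 | $17,820.34 | $409.86 | $3,573.33 | $14,656.87

$14,656.87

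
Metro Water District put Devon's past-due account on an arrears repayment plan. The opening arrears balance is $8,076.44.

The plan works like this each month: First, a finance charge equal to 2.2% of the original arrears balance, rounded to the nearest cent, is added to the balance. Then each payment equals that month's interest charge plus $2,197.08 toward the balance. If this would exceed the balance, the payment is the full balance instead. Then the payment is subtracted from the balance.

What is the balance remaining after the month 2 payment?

$3,682.28

Month 1: opening $8,076.44; interest $177.68 → $8,254.12; payment $2,374.76; balance $5,879.36
Month 2: opening $5,879.36; interest $177.68 → $6,057.04; payment $2,374.76; balance $3,682.28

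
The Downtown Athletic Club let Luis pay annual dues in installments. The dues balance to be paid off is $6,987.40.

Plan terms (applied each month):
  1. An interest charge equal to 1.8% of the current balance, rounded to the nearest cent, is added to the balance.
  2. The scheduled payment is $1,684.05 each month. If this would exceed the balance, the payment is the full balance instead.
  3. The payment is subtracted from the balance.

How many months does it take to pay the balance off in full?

5

Month 1: $6,987.40 +$125.77 interest = $7,113.17; pay $1,684.05 → $5,429.12
Month 2: $5,429.12 +$97.72 interest = $5,526.84; pay $1,684.05 → $3,842.79
Month 3: $3,842.79 +$69.17 interest = $3,911.96; pay $1,684.05 → $2,227.91
Month 4: $2,227.91 +$40.10 interest = $2,268.01; pay $1,684.05 → $583.96
Month 5: $583.96 +$10.51 interest = $594.47; pay $594.47 → $0.00
Balance reaches $0.00 in month 5.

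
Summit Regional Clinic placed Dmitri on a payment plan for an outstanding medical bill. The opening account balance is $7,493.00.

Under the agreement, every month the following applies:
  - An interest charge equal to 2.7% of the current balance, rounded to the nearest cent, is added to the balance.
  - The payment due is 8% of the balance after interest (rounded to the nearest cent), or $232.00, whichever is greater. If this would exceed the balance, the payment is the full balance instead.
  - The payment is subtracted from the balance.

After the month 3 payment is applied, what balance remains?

$6,320.20

Month 1: opening $7,493.00; interest $202.31 → $7,695.31; payment $615.62; balance $7,079.69
Month 2: opening $7,079.69; interest $191.15 → $7,270.84; payment $581.67; balance $6,689.17
Month 3: opening $6,689.17; interest $180.61 → $6,869.78; payment $549.58; balance $6,320.20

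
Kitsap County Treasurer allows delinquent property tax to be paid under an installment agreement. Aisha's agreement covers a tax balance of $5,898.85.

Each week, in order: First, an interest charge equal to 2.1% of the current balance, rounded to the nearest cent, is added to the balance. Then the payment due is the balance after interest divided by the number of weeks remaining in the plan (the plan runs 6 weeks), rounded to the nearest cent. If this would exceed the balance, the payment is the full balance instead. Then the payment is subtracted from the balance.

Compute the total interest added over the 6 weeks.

$449.07

Week 1: opening $5,898.85; interest $123.88 → $6,022.73; payment $1,003.79; balance $5,018.94
Week 2: opening $5,018.94; interest $105.40 → $5,124.34; payment $1,024.87; balance $4,099.47
Week 3: opening $4,099.47; interest $86.09 → $4,185.56; payment $1,046.39; balance $3,139.17
Week 4: opening $3,139.17; interest $65.92 → $3,205.09; payment $1,068.36; balance $2,136.73
Week 5: opening $2,136.73; interest $44.87 → $2,181.60; payment $1,090.80; balance $1,090.80
Week 6: opening $1,090.80; interest $22.91 → $1,113.71; payment $1,113.71; balance $0.00
Total interest: $123.88 + $105.40 + $86.09 + $65.92 + $44.87 + $22.91 = $449.07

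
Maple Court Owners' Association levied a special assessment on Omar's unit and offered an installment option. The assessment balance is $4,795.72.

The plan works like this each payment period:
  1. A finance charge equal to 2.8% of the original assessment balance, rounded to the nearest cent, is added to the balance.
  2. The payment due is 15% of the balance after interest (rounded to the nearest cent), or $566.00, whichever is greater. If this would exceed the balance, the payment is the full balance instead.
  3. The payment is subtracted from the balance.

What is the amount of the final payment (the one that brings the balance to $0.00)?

$351.03

Payment period 1: $4,795.72 +$134.28 interest = $4,930.00; pay $739.50 → $4,190.50
Payment period 2: $4,190.50 +$134.28 interest = $4,324.78; pay $648.72 → $3,676.06
Payment period 3: $3,676.06 +$134.28 interest = $3,810.34; pay $571.55 → $3,238.79
Payment period 4: $3,238.79 +$134.28 interest = $3,373.07; pay $566.00 → $2,807.07
Payment period 5: $2,807.07 +$134.28 interest = $2,941.35; pay $566.00 → $2,375.35
Payment period 6: $2,375.35 +$134.28 interest = $2,509.63; pay $566.00 → $1,943.63
Payment period 7: $1,943.63 +$134.28 interest = $2,077.91; pay $566.00 → $1,511.91
Payment period 8: $1,511.91 +$134.28 interest = $1,646.19; pay $566.00 → $1,080.19
Payment period 9: $1,080.19 +$134.28 interest = $1,214.47; pay $566.00 → $648.47
Payment period 10: $648.47 +$134.28 interest = $782.75; pay $566.00 → $216.75
Payment period 11: $216.75 +$134.28 interest = $351.03; pay $351.03 → $0.00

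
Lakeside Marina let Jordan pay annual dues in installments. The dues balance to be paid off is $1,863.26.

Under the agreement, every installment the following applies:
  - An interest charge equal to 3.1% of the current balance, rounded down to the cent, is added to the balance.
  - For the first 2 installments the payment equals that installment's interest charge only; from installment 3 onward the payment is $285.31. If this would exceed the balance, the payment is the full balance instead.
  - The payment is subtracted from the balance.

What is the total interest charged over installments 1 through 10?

Installment 1: $1,863.26 +$57.76 interest = $1,921.02; pay $57.76 → $1,863.26
Installment 2: $1,863.26 +$57.76 interest = $1,921.02; pay $57.76 → $1,863.26
Installment 3: $1,863.26 +$57.76 interest = $1,921.02; pay $285.31 → $1,635.71
Installment 4: $1,635.71 +$50.70 interest = $1,686.41; pay $285.31 → $1,401.10
Installment 5: $1,401.10 +$43.43 interest = $1,444.53; pay $285.31 → $1,159.22
Installment 6: $1,159.22 +$35.93 interest = $1,195.15; pay $285.31 → $909.84
Installment 7: $909.84 +$28.20 interest = $938.04; pay $285.31 → $652.73
Installment 8: $652.73 +$20.23 interest = $672.96; pay $285.31 → $387.65
Installment 9: $387.65 +$12.01 interest = $399.66; pay $285.31 → $114.35
Installment 10: $114.35 +$3.54 interest = $117.89; pay $117.89 → $0.00
Total interest: $57.76 + $57.76 + $57.76 + $50.70 + $43.43 + $35.93 + $28.20 + $20.23 + $12.01 + $3.54 = $367.32

$367.32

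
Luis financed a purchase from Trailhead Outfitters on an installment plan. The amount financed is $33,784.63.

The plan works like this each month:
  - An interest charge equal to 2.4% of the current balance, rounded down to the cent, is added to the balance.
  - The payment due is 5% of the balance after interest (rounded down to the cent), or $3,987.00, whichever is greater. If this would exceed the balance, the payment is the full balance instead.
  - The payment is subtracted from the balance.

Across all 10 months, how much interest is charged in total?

Month 1: opening $33,784.63; interest $810.83 → $34,595.46; payment $3,987.00; balance $30,608.46
Month 2: opening $30,608.46; interest $734.60 → $31,343.06; payment $3,987.00; balance $27,356.06
Month 3: opening $27,356.06; interest $656.54 → $28,012.60; payment $3,987.00; balance $24,025.60
Month 4: opening $24,025.60; interest $576.61 → $24,602.21; payment $3,987.00; balance $20,615.21
Month 5: opening $20,615.21; interest $494.76 → $21,109.97; payment $3,987.00; balance $17,122.97
Month 6: opening $17,122.97; interest $410.95 → $17,533.92; payment $3,987.00; balance $13,546.92
Month 7: opening $13,546.92; interest $325.12 → $13,872.04; payment $3,987.00; balance $9,885.04
Month 8: opening $9,885.04; interest $237.24 → $10,122.28; payment $3,987.00; balance $6,135.28
Month 9: opening $6,135.28; interest $147.24 → $6,282.52; payment $3,987.00; balance $2,295.52
Month 10: opening $2,295.52; interest $55.09 → $2,350.61; payment $2,350.61; balance $0.00
Total interest: $810.83 + $734.60 + $656.54 + $576.61 + $494.76 + $410.95 + $325.12 + $237.24 + $147.24 + $55.09 = $4,448.98

$4,448.98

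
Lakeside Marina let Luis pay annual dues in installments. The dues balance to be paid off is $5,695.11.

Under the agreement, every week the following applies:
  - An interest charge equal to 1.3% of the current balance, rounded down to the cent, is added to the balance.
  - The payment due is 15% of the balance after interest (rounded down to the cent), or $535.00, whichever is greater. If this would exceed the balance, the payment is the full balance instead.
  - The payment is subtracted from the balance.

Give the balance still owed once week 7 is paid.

$1,628.23

Week 1: opening $5,695.11; interest $74.03 → $5,769.14; payment $865.37; balance $4,903.77
Week 2: opening $4,903.77; interest $63.74 → $4,967.51; payment $745.12; balance $4,222.39
Week 3: opening $4,222.39; interest $54.89 → $4,277.28; payment $641.59; balance $3,635.69
Week 4: opening $3,635.69; interest $47.26 → $3,682.95; payment $552.44; balance $3,130.51
Week 5: opening $3,130.51; interest $40.69 → $3,171.20; payment $535.00; balance $2,636.20
Week 6: opening $2,636.20; interest $34.27 → $2,670.47; payment $535.00; balance $2,135.47
Week 7: opening $2,135.47; interest $27.76 → $2,163.23; payment $535.00; balance $1,628.23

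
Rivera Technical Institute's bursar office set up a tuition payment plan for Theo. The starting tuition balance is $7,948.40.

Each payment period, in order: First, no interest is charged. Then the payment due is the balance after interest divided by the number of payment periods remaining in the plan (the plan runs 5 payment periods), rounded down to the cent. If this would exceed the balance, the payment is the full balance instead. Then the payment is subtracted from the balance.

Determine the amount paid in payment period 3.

$1,589.68

# | Opening | Payment | End bal
1 | $7,948.40 | $1,589.68 | $6,358.72
2 | $6,358.72 | $1,589.68 | $4,769.04
3 | $4,769.04 | $1,589.68 | $3,179.36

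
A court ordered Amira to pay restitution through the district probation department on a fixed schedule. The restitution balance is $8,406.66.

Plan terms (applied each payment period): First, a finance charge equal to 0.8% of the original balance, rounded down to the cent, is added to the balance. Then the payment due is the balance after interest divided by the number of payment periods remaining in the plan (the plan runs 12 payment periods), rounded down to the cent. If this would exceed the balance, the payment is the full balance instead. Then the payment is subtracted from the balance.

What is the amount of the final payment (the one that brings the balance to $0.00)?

Payment period 1: opening $8,406.66; interest $67.25 → $8,473.91; payment $706.15; balance $7,767.76
Payment period 2: opening $7,767.76; interest $67.25 → $7,835.01; payment $712.27; balance $7,122.74
Payment period 3: opening $7,122.74; interest $67.25 → $7,189.99; payment $718.99; balance $6,471.00
Payment period 4: opening $6,471.00; interest $67.25 → $6,538.25; payment $726.47; balance $5,811.78
Payment period 5: opening $5,811.78; interest $67.25 → $5,879.03; payment $734.87; balance $5,144.16
Payment period 6: opening $5,144.16; interest $67.25 → $5,211.41; payment $744.48; balance $4,466.93
Payment period 7: opening $4,466.93; interest $67.25 → $4,534.18; payment $755.69; balance $3,778.49
Payment period 8: opening $3,778.49; interest $67.25 → $3,845.74; payment $769.14; balance $3,076.60
Payment period 9: opening $3,076.60; interest $67.25 → $3,143.85; payment $785.96; balance $2,357.89
Payment period 10: opening $2,357.89; interest $67.25 → $2,425.14; payment $808.38; balance $1,616.76
Payment period 11: opening $1,616.76; interest $67.25 → $1,684.01; payment $842.00; balance $842.01
Payment period 12: opening $842.01; interest $67.25 → $909.26; payment $909.26; balance $0.00

$909.26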